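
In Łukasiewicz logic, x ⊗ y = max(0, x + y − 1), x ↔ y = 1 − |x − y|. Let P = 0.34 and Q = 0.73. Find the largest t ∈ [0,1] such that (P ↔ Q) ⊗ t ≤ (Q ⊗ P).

0.46

P ↔ Q = 1 − |0.34 − 0.73| = 1 − 0.39 = 0.61
So the left factor is P ↔ Q = 0.61.
Q ⊗ P = max(0, 0.73 + 0.34 − 1) = max(0, 0.07) = 0.07
So the right-hand bound is Q ⊗ P = 0.07.
The residuum of the Łukasiewicz t-norm gives the supremum: min(1, 1 − 0.61 + 0.07).
1 − 0.61 + 0.07 = 0.46, so t = min(1, 0.46) = 0.46.
Check: 0.61 ⊗ 0.46 = max(0, 0.07) = 0.07 ≤ 0.07.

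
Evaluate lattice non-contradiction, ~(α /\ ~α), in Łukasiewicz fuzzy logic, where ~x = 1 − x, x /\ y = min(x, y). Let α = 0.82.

0.82

~α = 1 − 0.82 = 0.18
α /\ ~α = min(0.82, 0.18) = 0.18
~(α /\ ~α) = 1 − 0.18 = 0.82
(The value 0.82 < 1 shows this instance is not satisfied; not a Ł∞-tautology — its value is 1 − min(a, 1−a).)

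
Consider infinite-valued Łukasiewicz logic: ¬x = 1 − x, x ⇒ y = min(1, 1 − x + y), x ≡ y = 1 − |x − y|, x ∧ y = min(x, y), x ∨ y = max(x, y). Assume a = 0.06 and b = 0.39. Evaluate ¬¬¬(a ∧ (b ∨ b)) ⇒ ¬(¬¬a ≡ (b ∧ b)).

b ∨ b = max(0.39, 0.39) = 0.39
a ∧ (b ∨ b) = min(0.06, 0.39) = 0.06
¬(a ∧ (b ∨ b)) = 1 − 0.06 = 0.94
¬¬(a ∧ (b ∨ b)) = 1 − 0.94 = 0.06
¬¬¬(a ∧ (b ∨ b)) = 1 − 0.06 = 0.94
¬a = 1 − 0.06 = 0.94
¬¬a = 1 − 0.94 = 0.06
b ∧ b = min(0.39, 0.39) = 0.39
¬¬a ≡ (b ∧ b) = 1 − |0.06 − 0.39| = 1 − 0.33 = 0.67
¬(¬¬a ≡ (b ∧ b)) = 1 − 0.67 = 0.33
¬¬¬(a ∧ (b ∨ b)) ⇒ ¬(¬¬a ≡ (b ∧ b)) = min(1, 1 − 0.94 + 0.33) = min(1, 0.39) = 0.39

0.39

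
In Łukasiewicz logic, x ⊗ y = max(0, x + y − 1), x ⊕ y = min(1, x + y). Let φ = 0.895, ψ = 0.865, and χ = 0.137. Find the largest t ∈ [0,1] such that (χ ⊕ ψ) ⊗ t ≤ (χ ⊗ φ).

0.032

χ ⊕ ψ = min(1, 0.137 + 0.865) = min(1, 1.002) = 1.000
So the left factor is χ ⊕ ψ = 1.000.
χ ⊗ φ = max(0, 0.137 + 0.895 − 1) = max(0, 0.032) = 0.032
So the right-hand bound is χ ⊗ φ = 0.032.
The residuum of the Łukasiewicz t-norm gives the supremum: min(1, 1 − 1.000 + 0.032).
1 − 1.000 + 0.032 = 0.032, so t = min(1, 0.032) = 0.032.
Check: 1.000 ⊗ 0.032 = max(0, 0.032) = 0.032 ≤ 0.032.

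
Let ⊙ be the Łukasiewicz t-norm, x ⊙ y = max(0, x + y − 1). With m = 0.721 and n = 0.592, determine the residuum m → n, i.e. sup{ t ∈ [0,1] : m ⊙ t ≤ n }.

The residuum of the Łukasiewicz t-norm gives the supremum: min(1, 1 − 0.721 + 0.592).
1 − 0.721 + 0.592 = 0.871, so t = min(1, 0.871) = 0.871.
Check: 0.721 ⊙ 0.871 = max(0, 0.592) = 0.592 ≤ 0.592.

0.871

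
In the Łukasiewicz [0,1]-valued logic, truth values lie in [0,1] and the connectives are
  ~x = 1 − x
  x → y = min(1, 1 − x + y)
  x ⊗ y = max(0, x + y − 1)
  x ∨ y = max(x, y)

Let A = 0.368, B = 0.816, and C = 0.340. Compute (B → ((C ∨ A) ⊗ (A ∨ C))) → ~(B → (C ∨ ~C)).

C ∨ A = max(0.340, 0.368) = 0.368
A ∨ C = max(0.368, 0.340) = 0.368
(C ∨ A) ⊗ (A ∨ C) = max(0, 0.368 + 0.368 − 1) = max(0, -0.264) = 0.000
B → ((C ∨ A) ⊗ (A ∨ C)) = min(1, 1 − 0.816 + 0.000) = min(1, 0.184) = 0.184
~C = 1 − 0.340 = 0.660
C ∨ ~C = max(0.340, 0.660) = 0.660
B → (C ∨ ~C) = min(1, 1 − 0.816 + 0.660) = min(1, 0.844) = 0.844
~(B → (C ∨ ~C)) = 1 − 0.844 = 0.156
(B → ((C ∨ A) ⊗ (A ∨ C))) → ~(B → (C ∨ ~C)) = min(1, 1 − 0.184 + 0.156) = min(1, 0.972) = 0.972

0.972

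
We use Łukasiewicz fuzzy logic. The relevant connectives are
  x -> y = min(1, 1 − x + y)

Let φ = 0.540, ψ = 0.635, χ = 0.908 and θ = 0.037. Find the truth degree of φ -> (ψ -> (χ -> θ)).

χ -> θ = min(1, 1 − 0.908 + 0.037) = min(1, 0.129) = 0.129
ψ -> (χ -> θ) = min(1, 1 − 0.635 + 0.129) = min(1, 0.494) = 0.494
φ -> (ψ -> (χ -> θ)) = min(1, 1 − 0.540 + 0.494) = min(1, 0.954) = 0.954

0.954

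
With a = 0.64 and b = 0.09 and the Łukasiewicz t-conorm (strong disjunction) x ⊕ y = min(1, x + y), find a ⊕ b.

a ⊕ b = min(1, 0.64 + 0.09) = min(1, 0.73) = 0.73
For comparison, the Gödel t-conorm max(x, y) would give 0.64.

0.73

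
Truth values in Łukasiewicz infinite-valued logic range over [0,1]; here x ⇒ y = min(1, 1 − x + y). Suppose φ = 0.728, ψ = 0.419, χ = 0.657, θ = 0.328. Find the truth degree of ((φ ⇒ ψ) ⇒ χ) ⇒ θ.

0.362

φ ⇒ ψ = min(1, 1 − 0.728 + 0.419) = min(1, 0.691) = 0.691
(φ ⇒ ψ) ⇒ χ = min(1, 1 − 0.691 + 0.657) = min(1, 0.966) = 0.966
((φ ⇒ ψ) ⇒ χ) ⇒ θ = min(1, 1 − 0.966 + 0.328) = min(1, 0.362) = 0.362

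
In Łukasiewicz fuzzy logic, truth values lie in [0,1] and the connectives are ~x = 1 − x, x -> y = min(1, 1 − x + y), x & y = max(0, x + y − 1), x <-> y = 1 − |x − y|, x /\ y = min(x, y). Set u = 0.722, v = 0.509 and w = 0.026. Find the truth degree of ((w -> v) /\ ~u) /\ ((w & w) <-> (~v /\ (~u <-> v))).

0.278

w -> v = min(1, 1 − 0.026 + 0.509) = min(1, 1.483) = 1.000
~u = 1 − 0.722 = 0.278
(w -> v) /\ ~u = min(1.000, 0.278) = 0.278
w & w = max(0, 0.026 + 0.026 − 1) = max(0, -0.948) = 0.000
~v = 1 − 0.509 = 0.491
~u <-> v = 1 − |0.278 − 0.509| = 1 − 0.231 = 0.769
~v /\ (~u <-> v) = min(0.491, 0.769) = 0.491
(w & w) <-> (~v /\ (~u <-> v)) = 1 − |0.000 − 0.491| = 1 − 0.491 = 0.509
((w -> v) /\ ~u) /\ ((w & w) <-> (~v /\ (~u <-> v))) = min(0.278, 0.509) = 0.278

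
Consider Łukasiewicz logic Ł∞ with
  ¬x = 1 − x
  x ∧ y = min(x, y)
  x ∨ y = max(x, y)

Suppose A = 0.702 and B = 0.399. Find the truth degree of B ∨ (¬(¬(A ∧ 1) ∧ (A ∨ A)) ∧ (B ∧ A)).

0.399

A ∧ 1 = min(0.702, 1.000) = 0.702
¬(A ∧ 1) = 1 − 0.702 = 0.298
A ∨ A = max(0.702, 0.702) = 0.702
¬(A ∧ 1) ∧ (A ∨ A) = min(0.298, 0.702) = 0.298
¬(¬(A ∧ 1) ∧ (A ∨ A)) = 1 − 0.298 = 0.702
B ∧ A = min(0.399, 0.702) = 0.399
¬(¬(A ∧ 1) ∧ (A ∨ A)) ∧ (B ∧ A) = min(0.702, 0.399) = 0.399
B ∨ (¬(¬(A ∧ 1) ∧ (A ∨ A)) ∧ (B ∧ A)) = max(0.399, 0.399) = 0.399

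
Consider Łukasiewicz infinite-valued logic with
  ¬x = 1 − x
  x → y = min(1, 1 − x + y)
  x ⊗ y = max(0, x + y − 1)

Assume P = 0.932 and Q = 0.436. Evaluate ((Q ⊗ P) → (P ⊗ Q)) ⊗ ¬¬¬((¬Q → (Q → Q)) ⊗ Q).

0.564

Q ⊗ P = max(0, 0.436 + 0.932 − 1) = max(0, 0.368) = 0.368
P ⊗ Q = max(0, 0.932 + 0.436 − 1) = max(0, 0.368) = 0.368
(Q ⊗ P) → (P ⊗ Q) = min(1, 1 − 0.368 + 0.368) = min(1, 1.000) = 1.000
¬Q = 1 − 0.436 = 0.564
Q → Q = min(1, 1 − 0.436 + 0.436) = min(1, 1.000) = 1.000
¬Q → (Q → Q) = min(1, 1 − 0.564 + 1.000) = min(1, 1.436) = 1.000
(¬Q → (Q → Q)) ⊗ Q = max(0, 1.000 + 0.436 − 1) = max(0, 0.436) = 0.436
¬((¬Q → (Q → Q)) ⊗ Q) = 1 − 0.436 = 0.564
¬¬((¬Q → (Q → Q)) ⊗ Q) = 1 − 0.564 = 0.436
¬¬¬((¬Q → (Q → Q)) ⊗ Q) = 1 − 0.436 = 0.564
((Q ⊗ P) → (P ⊗ Q)) ⊗ ¬¬¬((¬Q → (Q → Q)) ⊗ Q) = max(0, 1.000 + 0.564 − 1) = max(0, 0.564) = 0.564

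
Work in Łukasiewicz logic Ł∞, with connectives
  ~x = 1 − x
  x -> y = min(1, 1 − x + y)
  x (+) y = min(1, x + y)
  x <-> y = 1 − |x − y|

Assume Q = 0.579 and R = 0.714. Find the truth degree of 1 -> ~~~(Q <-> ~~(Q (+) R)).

Q (+) R = min(1, 0.579 + 0.714) = min(1, 1.293) = 1.000
~(Q (+) R) = 1 − 1.000 = 0.000
~~(Q (+) R) = 1 − 0.000 = 1.000
Q <-> ~~(Q (+) R) = 1 − |0.579 − 1.000| = 1 − 0.421 = 0.579
~(Q <-> ~~(Q (+) R)) = 1 − 0.579 = 0.421
~~(Q <-> ~~(Q (+) R)) = 1 − 0.421 = 0.579
~~~(Q <-> ~~(Q (+) R)) = 1 − 0.579 = 0.421
1 -> ~~~(Q <-> ~~(Q (+) R)) = min(1, 1 − 1.000 + 0.421) = min(1, 0.421) = 0.421

0.421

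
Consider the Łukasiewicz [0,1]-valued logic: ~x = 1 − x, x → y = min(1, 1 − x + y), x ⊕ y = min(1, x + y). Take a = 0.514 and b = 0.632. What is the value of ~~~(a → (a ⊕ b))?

a ⊕ b = min(1, 0.514 + 0.632) = min(1, 1.146) = 1.000
a → (a ⊕ b) = min(1, 1 − 0.514 + 1.000) = min(1, 1.486) = 1.000
~(a → (a ⊕ b)) = 1 − 1.000 = 0.000
~~(a → (a ⊕ b)) = 1 − 0.000 = 1.000
~~~(a → (a ⊕ b)) = 1 − 1.000 = 0.000

0.000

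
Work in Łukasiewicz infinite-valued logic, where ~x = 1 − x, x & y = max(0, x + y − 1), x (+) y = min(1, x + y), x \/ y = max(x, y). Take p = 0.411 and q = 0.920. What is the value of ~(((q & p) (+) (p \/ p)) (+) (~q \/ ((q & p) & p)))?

q & p = max(0, 0.920 + 0.411 − 1) = max(0, 0.331) = 0.331
p \/ p = max(0.411, 0.411) = 0.411
(q & p) (+) (p \/ p) = min(1, 0.331 + 0.411) = min(1, 0.742) = 0.742
~q = 1 − 0.920 = 0.080
(q & p) & p = max(0, 0.331 + 0.411 − 1) = max(0, -0.258) = 0.000
~q \/ ((q & p) & p) = max(0.080, 0.000) = 0.080
((q & p) (+) (p \/ p)) (+) (~q \/ ((q & p) & p)) = min(1, 0.742 + 0.080) = min(1, 0.822) = 0.822
~(((q & p) (+) (p \/ p)) (+) (~q \/ ((q & p) & p))) = 1 − 0.822 = 0.178

0.178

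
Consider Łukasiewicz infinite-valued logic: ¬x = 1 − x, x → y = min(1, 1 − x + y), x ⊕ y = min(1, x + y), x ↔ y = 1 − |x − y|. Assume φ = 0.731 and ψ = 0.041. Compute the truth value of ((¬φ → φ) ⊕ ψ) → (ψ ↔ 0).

¬φ = 1 − 0.731 = 0.269
¬φ → φ = min(1, 1 − 0.269 + 0.731) = min(1, 1.462) = 1.000
(¬φ → φ) ⊕ ψ = min(1, 1.000 + 0.041) = min(1, 1.041) = 1.000
ψ ↔ 0 = 1 − |0.041 − 0.000| = 1 − 0.041 = 0.959
((¬φ → φ) ⊕ ψ) → (ψ ↔ 0) = min(1, 1 − 1.000 + 0.959) = min(1, 0.959) = 0.959

0.959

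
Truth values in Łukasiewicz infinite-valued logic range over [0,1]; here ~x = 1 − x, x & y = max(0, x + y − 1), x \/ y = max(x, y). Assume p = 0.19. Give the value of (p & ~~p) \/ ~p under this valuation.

~p = 1 − 0.19 = 0.81
~~p = 1 − 0.81 = 0.19
p & ~~p = max(0, 0.19 + 0.19 − 1) = max(0, -0.62) = 0.00
(p & ~~p) \/ ~p = max(0.00, 0.81) = 0.81

0.81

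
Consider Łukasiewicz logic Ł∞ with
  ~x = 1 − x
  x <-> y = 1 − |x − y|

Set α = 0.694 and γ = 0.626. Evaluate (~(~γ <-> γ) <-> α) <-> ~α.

0.748

~γ = 1 − 0.626 = 0.374
~γ <-> γ = 1 − |0.374 − 0.626| = 1 − 0.252 = 0.748
~(~γ <-> γ) = 1 − 0.748 = 0.252
~(~γ <-> γ) <-> α = 1 − |0.252 − 0.694| = 1 − 0.442 = 0.558
~α = 1 − 0.694 = 0.306
(~(~γ <-> γ) <-> α) <-> ~α = 1 − |0.558 − 0.306| = 1 − 0.252 = 0.748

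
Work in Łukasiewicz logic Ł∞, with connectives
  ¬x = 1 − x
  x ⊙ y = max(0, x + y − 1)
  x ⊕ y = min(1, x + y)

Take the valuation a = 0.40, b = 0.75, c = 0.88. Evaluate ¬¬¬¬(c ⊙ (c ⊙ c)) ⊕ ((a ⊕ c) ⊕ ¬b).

1.00

c ⊙ c = max(0, 0.88 + 0.88 − 1) = max(0, 0.76) = 0.76
c ⊙ (c ⊙ c) = max(0, 0.88 + 0.76 − 1) = max(0, 0.64) = 0.64
¬(c ⊙ (c ⊙ c)) = 1 − 0.64 = 0.36
¬¬(c ⊙ (c ⊙ c)) = 1 − 0.36 = 0.64
¬¬¬(c ⊙ (c ⊙ c)) = 1 − 0.64 = 0.36
¬¬¬¬(c ⊙ (c ⊙ c)) = 1 − 0.36 = 0.64
a ⊕ c = min(1, 0.40 + 0.88) = min(1, 1.28) = 1.00
¬b = 1 − 0.75 = 0.25
(a ⊕ c) ⊕ ¬b = min(1, 1.00 + 0.25) = min(1, 1.25) = 1.00
¬¬¬¬(c ⊙ (c ⊙ c)) ⊕ ((a ⊕ c) ⊕ ¬b) = min(1, 0.64 + 1.00) = min(1, 1.64) = 1.00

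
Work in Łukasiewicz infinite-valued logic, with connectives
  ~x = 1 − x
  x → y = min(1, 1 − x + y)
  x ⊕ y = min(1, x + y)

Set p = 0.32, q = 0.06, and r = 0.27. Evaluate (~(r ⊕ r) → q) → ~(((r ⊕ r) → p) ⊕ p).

0.40

r ⊕ r = min(1, 0.27 + 0.27) = min(1, 0.54) = 0.54
~(r ⊕ r) = 1 − 0.54 = 0.46
~(r ⊕ r) → q = min(1, 1 − 0.46 + 0.06) = min(1, 0.60) = 0.60
(r ⊕ r) → p = min(1, 1 − 0.54 + 0.32) = min(1, 0.78) = 0.78
((r ⊕ r) → p) ⊕ p = min(1, 0.78 + 0.32) = min(1, 1.10) = 1.00
~(((r ⊕ r) → p) ⊕ p) = 1 − 1.00 = 0.00
(~(r ⊕ r) → q) → ~(((r ⊕ r) → p) ⊕ p) = min(1, 1 − 0.60 + 0.00) = min(1, 0.40) = 0.40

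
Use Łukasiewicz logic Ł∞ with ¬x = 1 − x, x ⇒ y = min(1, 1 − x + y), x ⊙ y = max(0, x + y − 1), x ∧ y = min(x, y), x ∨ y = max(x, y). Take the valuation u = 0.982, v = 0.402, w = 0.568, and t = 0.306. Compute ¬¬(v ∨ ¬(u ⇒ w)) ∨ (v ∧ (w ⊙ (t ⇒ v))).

u ⇒ w = min(1, 1 − 0.982 + 0.568) = min(1, 0.586) = 0.586
¬(u ⇒ w) = 1 − 0.586 = 0.414
v ∨ ¬(u ⇒ w) = max(0.402, 0.414) = 0.414
¬(v ∨ ¬(u ⇒ w)) = 1 − 0.414 = 0.586
¬¬(v ∨ ¬(u ⇒ w)) = 1 − 0.586 = 0.414
t ⇒ v = min(1, 1 − 0.306 + 0.402) = min(1, 1.096) = 1.000
w ⊙ (t ⇒ v) = max(0, 0.568 + 1.000 − 1) = max(0, 0.568) = 0.568
v ∧ (w ⊙ (t ⇒ v)) = min(0.402, 0.568) = 0.402
¬¬(v ∨ ¬(u ⇒ w)) ∨ (v ∧ (w ⊙ (t ⇒ v))) = max(0.414, 0.402) = 0.414

0.414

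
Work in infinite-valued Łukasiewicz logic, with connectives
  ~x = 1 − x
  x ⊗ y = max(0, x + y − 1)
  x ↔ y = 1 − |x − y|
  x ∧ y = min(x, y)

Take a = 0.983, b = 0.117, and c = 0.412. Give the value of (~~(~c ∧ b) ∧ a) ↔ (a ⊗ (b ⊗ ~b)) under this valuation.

~c = 1 − 0.412 = 0.588
~c ∧ b = min(0.588, 0.117) = 0.117
~(~c ∧ b) = 1 − 0.117 = 0.883
~~(~c ∧ b) = 1 − 0.883 = 0.117
~~(~c ∧ b) ∧ a = min(0.117, 0.983) = 0.117
~b = 1 − 0.117 = 0.883
b ⊗ ~b = max(0, 0.117 + 0.883 − 1) = max(0, 0.000) = 0.000
a ⊗ (b ⊗ ~b) = max(0, 0.983 + 0.000 − 1) = max(0, -0.017) = 0.000
(~~(~c ∧ b) ∧ a) ↔ (a ⊗ (b ⊗ ~b)) = 1 − |0.117 − 0.000| = 1 − 0.117 = 0.883

0.883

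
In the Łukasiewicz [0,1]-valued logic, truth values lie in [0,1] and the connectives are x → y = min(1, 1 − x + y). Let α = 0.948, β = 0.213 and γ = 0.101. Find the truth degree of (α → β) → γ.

α → β = min(1, 1 − 0.948 + 0.213) = min(1, 0.265) = 0.265
(α → β) → γ = min(1, 1 − 0.265 + 0.101) = min(1, 0.836) = 0.836

0.836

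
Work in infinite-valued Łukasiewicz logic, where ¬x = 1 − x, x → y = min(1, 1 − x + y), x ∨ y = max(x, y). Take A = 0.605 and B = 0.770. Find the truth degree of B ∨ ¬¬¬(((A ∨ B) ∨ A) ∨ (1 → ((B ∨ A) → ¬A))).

A ∨ B = max(0.605, 0.770) = 0.770
(A ∨ B) ∨ A = max(0.770, 0.605) = 0.770
B ∨ A = max(0.770, 0.605) = 0.770
¬A = 1 − 0.605 = 0.395
(B ∨ A) → ¬A = min(1, 1 − 0.770 + 0.395) = min(1, 0.625) = 0.625
1 → ((B ∨ A) → ¬A) = min(1, 1 − 1.000 + 0.625) = min(1, 0.625) = 0.625
((A ∨ B) ∨ A) ∨ (1 → ((B ∨ A) → ¬A)) = max(0.770, 0.625) = 0.770
¬(((A ∨ B) ∨ A) ∨ (1 → ((B ∨ A) → ¬A))) = 1 − 0.770 = 0.230
¬¬(((A ∨ B) ∨ A) ∨ (1 → ((B ∨ A) → ¬A))) = 1 − 0.230 = 0.770
¬¬¬(((A ∨ B) ∨ A) ∨ (1 → ((B ∨ A) → ¬A))) = 1 − 0.770 = 0.230
B ∨ ¬¬¬(((A ∨ B) ∨ A) ∨ (1 → ((B ∨ A) → ¬A))) = max(0.770, 0.230) = 0.770

0.770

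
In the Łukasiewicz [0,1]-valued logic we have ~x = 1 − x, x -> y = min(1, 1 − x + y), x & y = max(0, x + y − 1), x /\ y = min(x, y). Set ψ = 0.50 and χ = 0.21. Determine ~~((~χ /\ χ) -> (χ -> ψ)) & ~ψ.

~χ = 1 − 0.21 = 0.79
~χ /\ χ = min(0.79, 0.21) = 0.21
χ -> ψ = min(1, 1 − 0.21 + 0.50) = min(1, 1.29) = 1.00
(~χ /\ χ) -> (χ -> ψ) = min(1, 1 − 0.21 + 1.00) = min(1, 1.79) = 1.00
~((~χ /\ χ) -> (χ -> ψ)) = 1 − 1.00 = 0.00
~~((~χ /\ χ) -> (χ -> ψ)) = 1 − 0.00 = 1.00
~ψ = 1 − 0.50 = 0.50
~~((~χ /\ χ) -> (χ -> ψ)) & ~ψ = max(0, 1.00 + 0.50 − 1) = max(0, 0.50) = 0.50

0.50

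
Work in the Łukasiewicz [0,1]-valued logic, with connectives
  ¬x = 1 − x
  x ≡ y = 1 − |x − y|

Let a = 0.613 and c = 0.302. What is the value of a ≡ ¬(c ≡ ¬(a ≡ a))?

a ≡ a = 1 − |0.613 − 0.613| = 1 − 0.000 = 1.000
¬(a ≡ a) = 1 − 1.000 = 0.000
c ≡ ¬(a ≡ a) = 1 − |0.302 − 0.000| = 1 − 0.302 = 0.698
¬(c ≡ ¬(a ≡ a)) = 1 − 0.698 = 0.302
a ≡ ¬(c ≡ ¬(a ≡ a)) = 1 − |0.613 − 0.302| = 1 − 0.311 = 0.689

0.689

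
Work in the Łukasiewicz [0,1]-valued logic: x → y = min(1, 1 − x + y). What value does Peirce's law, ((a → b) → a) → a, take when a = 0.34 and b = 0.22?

a → b = min(1, 1 − 0.34 + 0.22) = min(1, 0.88) = 0.88
(a → b) → a = min(1, 1 − 0.88 + 0.34) = min(1, 0.46) = 0.46
((a → b) → a) → a = min(1, 1 − 0.46 + 0.34) = min(1, 0.88) = 0.88
(The value 0.88 < 1 shows this instance is not satisfied; not a Ł∞-tautology in general.)

0.88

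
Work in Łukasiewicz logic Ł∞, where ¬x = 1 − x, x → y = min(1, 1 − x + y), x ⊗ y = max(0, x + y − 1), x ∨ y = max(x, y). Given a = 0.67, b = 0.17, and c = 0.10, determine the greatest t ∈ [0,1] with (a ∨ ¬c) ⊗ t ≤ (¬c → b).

¬c = 1 − 0.10 = 0.90
a ∨ ¬c = max(0.67, 0.90) = 0.90
So the left factor is a ∨ ¬c = 0.90.
¬c → b = min(1, 1 − 0.90 + 0.17) = min(1, 0.27) = 0.27
So the right-hand bound is ¬c → b = 0.27.
The residuum of the Łukasiewicz t-norm gives the supremum: min(1, 1 − 0.90 + 0.27).
1 − 0.90 + 0.27 = 0.37, so t = min(1, 0.37) = 0.37.
Check: 0.90 ⊗ 0.37 = max(0, 0.27) = 0.27 ≤ 0.27.

0.37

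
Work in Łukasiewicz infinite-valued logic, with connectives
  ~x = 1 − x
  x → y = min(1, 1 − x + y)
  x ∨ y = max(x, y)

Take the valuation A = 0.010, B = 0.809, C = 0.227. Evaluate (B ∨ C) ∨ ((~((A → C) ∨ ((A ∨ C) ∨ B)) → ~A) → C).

B ∨ C = max(0.809, 0.227) = 0.809
A → C = min(1, 1 − 0.010 + 0.227) = min(1, 1.217) = 1.000
A ∨ C = max(0.010, 0.227) = 0.227
(A ∨ C) ∨ B = max(0.227, 0.809) = 0.809
(A → C) ∨ ((A ∨ C) ∨ B) = max(1.000, 0.809) = 1.000
~((A → C) ∨ ((A ∨ C) ∨ B)) = 1 − 1.000 = 0.000
~A = 1 − 0.010 = 0.990
~((A → C) ∨ ((A ∨ C) ∨ B)) → ~A = min(1, 1 − 0.000 + 0.990) = min(1, 1.990) = 1.000
(~((A → C) ∨ ((A ∨ C) ∨ B)) → ~A) → C = min(1, 1 − 1.000 + 0.227) = min(1, 0.227) = 0.227
(B ∨ C) ∨ ((~((A → C) ∨ ((A ∨ C) ∨ B)) → ~A) → C) = max(0.809, 0.227) = 0.809

0.809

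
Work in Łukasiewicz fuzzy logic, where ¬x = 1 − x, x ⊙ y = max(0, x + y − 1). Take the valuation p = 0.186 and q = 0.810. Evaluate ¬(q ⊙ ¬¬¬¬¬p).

0.376

¬p = 1 − 0.186 = 0.814
¬¬p = 1 − 0.814 = 0.186
¬¬¬p = 1 − 0.186 = 0.814
¬¬¬¬p = 1 − 0.814 = 0.186
¬¬¬¬¬p = 1 − 0.186 = 0.814
q ⊙ ¬¬¬¬¬p = max(0, 0.810 + 0.814 − 1) = max(0, 0.624) = 0.624
¬(q ⊙ ¬¬¬¬¬p) = 1 − 0.624 = 0.376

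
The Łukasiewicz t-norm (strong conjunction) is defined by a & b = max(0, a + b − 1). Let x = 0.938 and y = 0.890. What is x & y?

x & y = max(0, 0.938 + 0.890 − 1) = max(0, 0.828) = 0.828
For comparison, the Gödel (minimum) t-norm min(a, b) would give 0.890.

0.828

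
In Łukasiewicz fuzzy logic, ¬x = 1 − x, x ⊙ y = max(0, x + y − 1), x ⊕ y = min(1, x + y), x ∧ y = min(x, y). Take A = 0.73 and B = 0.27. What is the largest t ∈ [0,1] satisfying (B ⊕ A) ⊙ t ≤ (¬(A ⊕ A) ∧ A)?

B ⊕ A = min(1, 0.27 + 0.73) = min(1, 1.00) = 1.00
So the left factor is B ⊕ A = 1.00.
A ⊕ A = min(1, 0.73 + 0.73) = min(1, 1.46) = 1.00
¬(A ⊕ A) = 1 − 1.00 = 0.00
¬(A ⊕ A) ∧ A = min(0.00, 0.73) = 0.00
So the right-hand bound is ¬(A ⊕ A) ∧ A = 0.00.
The residuum of the Łukasiewicz t-norm gives the supremum: min(1, 1 − 1.00 + 0.00).
1 − 1.00 + 0.00 = 0.00, so t = min(1, 0.00) = 0.00.
Check: 1.00 ⊙ 0.00 = max(0, 0.00) = 0.00 ≤ 0.00.

0.00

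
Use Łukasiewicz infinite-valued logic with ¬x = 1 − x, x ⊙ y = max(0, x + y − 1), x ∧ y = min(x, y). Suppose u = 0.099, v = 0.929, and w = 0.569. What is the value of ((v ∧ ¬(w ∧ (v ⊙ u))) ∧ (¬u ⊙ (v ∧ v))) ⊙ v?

v ⊙ u = max(0, 0.929 + 0.099 − 1) = max(0, 0.028) = 0.028
w ∧ (v ⊙ u) = min(0.569, 0.028) = 0.028
¬(w ∧ (v ⊙ u)) = 1 − 0.028 = 0.972
v ∧ ¬(w ∧ (v ⊙ u)) = min(0.929, 0.972) = 0.929
¬u = 1 − 0.099 = 0.901
v ∧ v = min(0.929, 0.929) = 0.929
¬u ⊙ (v ∧ v) = max(0, 0.901 + 0.929 − 1) = max(0, 0.830) = 0.830
(v ∧ ¬(w ∧ (v ⊙ u))) ∧ (¬u ⊙ (v ∧ v)) = min(0.929, 0.830) = 0.830
((v ∧ ¬(w ∧ (v ⊙ u))) ∧ (¬u ⊙ (v ∧ v))) ⊙ v = max(0, 0.830 + 0.929 − 1) = max(0, 0.759) = 0.759

0.759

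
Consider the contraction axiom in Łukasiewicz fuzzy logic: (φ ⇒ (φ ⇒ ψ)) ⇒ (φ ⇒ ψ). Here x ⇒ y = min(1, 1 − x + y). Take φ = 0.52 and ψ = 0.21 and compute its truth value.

0.69

φ ⇒ ψ = min(1, 1 − 0.52 + 0.21) = min(1, 0.69) = 0.69
φ ⇒ (φ ⇒ ψ) = min(1, 1 − 0.52 + 0.69) = min(1, 1.17) = 1.00
(φ ⇒ (φ ⇒ ψ)) ⇒ (φ ⇒ ψ) = min(1, 1 − 1.00 + 0.69) = min(1, 0.69) = 0.69
(The value 0.69 < 1 shows this instance is not satisfied; fails in Ł∞ (the t-norm is not idempotent).)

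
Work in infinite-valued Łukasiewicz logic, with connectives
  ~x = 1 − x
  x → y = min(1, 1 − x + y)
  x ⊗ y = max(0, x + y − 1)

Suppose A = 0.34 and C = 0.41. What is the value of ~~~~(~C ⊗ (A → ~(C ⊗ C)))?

~C = 1 − 0.41 = 0.59
C ⊗ C = max(0, 0.41 + 0.41 − 1) = max(0, -0.18) = 0.00
~(C ⊗ C) = 1 − 0.00 = 1.00
A → ~(C ⊗ C) = min(1, 1 − 0.34 + 1.00) = min(1, 1.66) = 1.00
~C ⊗ (A → ~(C ⊗ C)) = max(0, 0.59 + 1.00 − 1) = max(0, 0.59) = 0.59
~(~C ⊗ (A → ~(C ⊗ C))) = 1 − 0.59 = 0.41
~~(~C ⊗ (A → ~(C ⊗ C))) = 1 − 0.41 = 0.59
~~~(~C ⊗ (A → ~(C ⊗ C))) = 1 − 0.59 = 0.41
~~~~(~C ⊗ (A → ~(C ⊗ C))) = 1 − 0.41 = 0.59

0.59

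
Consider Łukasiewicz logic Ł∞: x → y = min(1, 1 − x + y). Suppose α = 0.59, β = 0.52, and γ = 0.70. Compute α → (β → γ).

β → γ = min(1, 1 − 0.52 + 0.70) = min(1, 1.18) = 1.00
α → (β → γ) = min(1, 1 − 0.59 + 1.00) = min(1, 1.41) = 1.00

1.00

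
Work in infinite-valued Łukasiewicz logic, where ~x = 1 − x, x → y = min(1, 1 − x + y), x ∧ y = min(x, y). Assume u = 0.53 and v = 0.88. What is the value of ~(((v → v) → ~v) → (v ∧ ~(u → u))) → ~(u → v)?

0.88

v → v = min(1, 1 − 0.88 + 0.88) = min(1, 1.00) = 1.00
~v = 1 − 0.88 = 0.12
(v → v) → ~v = min(1, 1 − 1.00 + 0.12) = min(1, 0.12) = 0.12
u → u = min(1, 1 − 0.53 + 0.53) = min(1, 1.00) = 1.00
~(u → u) = 1 − 1.00 = 0.00
v ∧ ~(u → u) = min(0.88, 0.00) = 0.00
((v → v) → ~v) → (v ∧ ~(u → u)) = min(1, 1 − 0.12 + 0.00) = min(1, 0.88) = 0.88
~(((v → v) → ~v) → (v ∧ ~(u → u))) = 1 − 0.88 = 0.12
u → v = min(1, 1 − 0.53 + 0.88) = min(1, 1.35) = 1.00
~(u → v) = 1 − 1.00 = 0.00
~(((v → v) → ~v) → (v ∧ ~(u → u))) → ~(u → v) = min(1, 1 − 0.12 + 0.00) = min(1, 0.88) = 0.88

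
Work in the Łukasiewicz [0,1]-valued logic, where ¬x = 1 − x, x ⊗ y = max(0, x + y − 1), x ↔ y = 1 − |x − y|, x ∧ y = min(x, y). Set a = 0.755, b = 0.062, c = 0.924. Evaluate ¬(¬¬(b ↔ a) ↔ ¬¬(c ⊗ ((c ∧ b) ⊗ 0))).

b ↔ a = 1 − |0.062 − 0.755| = 1 − 0.693 = 0.307
¬(b ↔ a) = 1 − 0.307 = 0.693
¬¬(b ↔ a) = 1 − 0.693 = 0.307
c ∧ b = min(0.924, 0.062) = 0.062
(c ∧ b) ⊗ 0 = max(0, 0.062 + 0.000 − 1) = max(0, -0.938) = 0.000
c ⊗ ((c ∧ b) ⊗ 0) = max(0, 0.924 + 0.000 − 1) = max(0, -0.076) = 0.000
¬(c ⊗ ((c ∧ b) ⊗ 0)) = 1 − 0.000 = 1.000
¬¬(c ⊗ ((c ∧ b) ⊗ 0)) = 1 − 1.000 = 0.000
¬¬(b ↔ a) ↔ ¬¬(c ⊗ ((c ∧ b) ⊗ 0)) = 1 − |0.307 − 0.000| = 1 − 0.307 = 0.693
¬(¬¬(b ↔ a) ↔ ¬¬(c ⊗ ((c ∧ b) ⊗ 0))) = 1 − 0.693 = 0.307

0.307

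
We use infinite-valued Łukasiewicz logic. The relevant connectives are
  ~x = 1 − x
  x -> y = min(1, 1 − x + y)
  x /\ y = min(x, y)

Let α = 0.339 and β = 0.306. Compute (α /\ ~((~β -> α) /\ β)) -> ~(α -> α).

0.661

~β = 1 − 0.306 = 0.694
~β -> α = min(1, 1 − 0.694 + 0.339) = min(1, 0.645) = 0.645
(~β -> α) /\ β = min(0.645, 0.306) = 0.306
~((~β -> α) /\ β) = 1 − 0.306 = 0.694
α /\ ~((~β -> α) /\ β) = min(0.339, 0.694) = 0.339
α -> α = min(1, 1 − 0.339 + 0.339) = min(1, 1.000) = 1.000
~(α -> α) = 1 − 1.000 = 0.000
(α /\ ~((~β -> α) /\ β)) -> ~(α -> α) = min(1, 1 − 0.339 + 0.000) = min(1, 0.661) = 0.661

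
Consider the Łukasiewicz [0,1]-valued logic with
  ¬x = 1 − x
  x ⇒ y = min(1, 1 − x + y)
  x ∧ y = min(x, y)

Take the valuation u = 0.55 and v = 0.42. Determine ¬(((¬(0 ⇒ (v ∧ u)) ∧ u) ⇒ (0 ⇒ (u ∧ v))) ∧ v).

v ∧ u = min(0.42, 0.55) = 0.42
0 ⇒ (v ∧ u) = min(1, 1 − 0.00 + 0.42) = min(1, 1.42) = 1.00
¬(0 ⇒ (v ∧ u)) = 1 − 1.00 = 0.00
¬(0 ⇒ (v ∧ u)) ∧ u = min(0.00, 0.55) = 0.00
u ∧ v = min(0.55, 0.42) = 0.42
0 ⇒ (u ∧ v) = min(1, 1 − 0.00 + 0.42) = min(1, 1.42) = 1.00
(¬(0 ⇒ (v ∧ u)) ∧ u) ⇒ (0 ⇒ (u ∧ v)) = min(1, 1 − 0.00 + 1.00) = min(1, 2.00) = 1.00
((¬(0 ⇒ (v ∧ u)) ∧ u) ⇒ (0 ⇒ (u ∧ v))) ∧ v = min(1.00, 0.42) = 0.42
¬(((¬(0 ⇒ (v ∧ u)) ∧ u) ⇒ (0 ⇒ (u ∧ v))) ∧ v) = 1 − 0.42 = 0.58

0.58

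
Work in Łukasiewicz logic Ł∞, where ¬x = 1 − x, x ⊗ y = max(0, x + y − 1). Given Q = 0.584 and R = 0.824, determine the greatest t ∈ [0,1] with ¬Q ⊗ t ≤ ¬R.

¬Q = 1 − 0.584 = 0.416
So the left factor is ¬Q = 0.416.
¬R = 1 − 0.824 = 0.176
So the right-hand bound is ¬R = 0.176.
The residuum of the Łukasiewicz t-norm gives the supremum: min(1, 1 − 0.416 + 0.176).
1 − 0.416 + 0.176 = 0.760, so t = min(1, 0.760) = 0.760.
Check: 0.416 ⊗ 0.760 = max(0, 0.176) = 0.176 ≤ 0.176.

0.760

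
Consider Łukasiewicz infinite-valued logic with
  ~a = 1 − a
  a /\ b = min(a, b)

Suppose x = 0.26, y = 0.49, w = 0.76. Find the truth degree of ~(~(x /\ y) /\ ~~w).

0.26

x /\ y = min(0.26, 0.49) = 0.26
~(x /\ y) = 1 − 0.26 = 0.74
~w = 1 − 0.76 = 0.24
~~w = 1 − 0.24 = 0.76
~(x /\ y) /\ ~~w = min(0.74, 0.76) = 0.74
~(~(x /\ y) /\ ~~w) = 1 − 0.74 = 0.26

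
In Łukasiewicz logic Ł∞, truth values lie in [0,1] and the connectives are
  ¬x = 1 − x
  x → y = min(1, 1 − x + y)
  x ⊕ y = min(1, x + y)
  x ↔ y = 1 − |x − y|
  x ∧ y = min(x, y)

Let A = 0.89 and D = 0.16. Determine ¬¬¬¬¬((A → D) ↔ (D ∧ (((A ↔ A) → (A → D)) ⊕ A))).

0.11

A → D = min(1, 1 − 0.89 + 0.16) = min(1, 0.27) = 0.27
A ↔ A = 1 − |0.89 − 0.89| = 1 − 0.00 = 1.00
(A ↔ A) → (A → D) = min(1, 1 − 1.00 + 0.27) = min(1, 0.27) = 0.27
((A ↔ A) → (A → D)) ⊕ A = min(1, 0.27 + 0.89) = min(1, 1.16) = 1.00
D ∧ (((A ↔ A) → (A → D)) ⊕ A) = min(0.16, 1.00) = 0.16
(A → D) ↔ (D ∧ (((A ↔ A) → (A → D)) ⊕ A)) = 1 − |0.27 − 0.16| = 1 − 0.11 = 0.89
¬((A → D) ↔ (D ∧ (((A ↔ A) → (A → D)) ⊕ A))) = 1 − 0.89 = 0.11
¬¬((A → D) ↔ (D ∧ (((A ↔ A) → (A → D)) ⊕ A))) = 1 − 0.11 = 0.89
¬¬¬((A → D) ↔ (D ∧ (((A ↔ A) → (A → D)) ⊕ A))) = 1 − 0.89 = 0.11
¬¬¬¬((A → D) ↔ (D ∧ (((A ↔ A) → (A → D)) ⊕ A))) = 1 − 0.11 = 0.89
¬¬¬¬¬((A → D) ↔ (D ∧ (((A ↔ A) → (A → D)) ⊕ A))) = 1 − 0.89 = 0.11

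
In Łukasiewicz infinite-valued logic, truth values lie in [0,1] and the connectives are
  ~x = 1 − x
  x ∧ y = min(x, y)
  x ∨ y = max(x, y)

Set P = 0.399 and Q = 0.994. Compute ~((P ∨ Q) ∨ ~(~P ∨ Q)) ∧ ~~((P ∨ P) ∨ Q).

P ∨ Q = max(0.399, 0.994) = 0.994
~P = 1 − 0.399 = 0.601
~P ∨ Q = max(0.601, 0.994) = 0.994
~(~P ∨ Q) = 1 − 0.994 = 0.006
(P ∨ Q) ∨ ~(~P ∨ Q) = max(0.994, 0.006) = 0.994
~((P ∨ Q) ∨ ~(~P ∨ Q)) = 1 − 0.994 = 0.006
P ∨ P = max(0.399, 0.399) = 0.399
(P ∨ P) ∨ Q = max(0.399, 0.994) = 0.994
~((P ∨ P) ∨ Q) = 1 − 0.994 = 0.006
~~((P ∨ P) ∨ Q) = 1 − 0.006 = 0.994
~((P ∨ Q) ∨ ~(~P ∨ Q)) ∧ ~~((P ∨ P) ∨ Q) = min(0.006, 0.994) = 0.006

0.006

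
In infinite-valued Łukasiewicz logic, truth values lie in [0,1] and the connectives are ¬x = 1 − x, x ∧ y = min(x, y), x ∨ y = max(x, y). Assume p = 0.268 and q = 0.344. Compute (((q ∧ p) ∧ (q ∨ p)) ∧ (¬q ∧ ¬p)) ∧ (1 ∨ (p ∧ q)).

0.268

q ∧ p = min(0.344, 0.268) = 0.268
q ∨ p = max(0.344, 0.268) = 0.344
(q ∧ p) ∧ (q ∨ p) = min(0.268, 0.344) = 0.268
¬q = 1 − 0.344 = 0.656
¬p = 1 − 0.268 = 0.732
¬q ∧ ¬p = min(0.656, 0.732) = 0.656
((q ∧ p) ∧ (q ∨ p)) ∧ (¬q ∧ ¬p) = min(0.268, 0.656) = 0.268
p ∧ q = min(0.268, 0.344) = 0.268
1 ∨ (p ∧ q) = max(1.000, 0.268) = 1.000
(((q ∧ p) ∧ (q ∨ p)) ∧ (¬q ∧ ¬p)) ∧ (1 ∨ (p ∧ q)) = min(0.268, 1.000) = 0.268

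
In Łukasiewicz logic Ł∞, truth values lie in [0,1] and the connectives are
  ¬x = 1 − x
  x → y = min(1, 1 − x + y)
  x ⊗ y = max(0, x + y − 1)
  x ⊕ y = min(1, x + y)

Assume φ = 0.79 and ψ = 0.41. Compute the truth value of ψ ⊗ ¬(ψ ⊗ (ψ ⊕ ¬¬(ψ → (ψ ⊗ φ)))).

0.00

ψ ⊗ φ = max(0, 0.41 + 0.79 − 1) = max(0, 0.20) = 0.20
ψ → (ψ ⊗ φ) = min(1, 1 − 0.41 + 0.20) = min(1, 0.79) = 0.79
¬(ψ → (ψ ⊗ φ)) = 1 − 0.79 = 0.21
¬¬(ψ → (ψ ⊗ φ)) = 1 − 0.21 = 0.79
ψ ⊕ ¬¬(ψ → (ψ ⊗ φ)) = min(1, 0.41 + 0.79) = min(1, 1.20) = 1.00
ψ ⊗ (ψ ⊕ ¬¬(ψ → (ψ ⊗ φ))) = max(0, 0.41 + 1.00 − 1) = max(0, 0.41) = 0.41
¬(ψ ⊗ (ψ ⊕ ¬¬(ψ → (ψ ⊗ φ)))) = 1 − 0.41 = 0.59
ψ ⊗ ¬(ψ ⊗ (ψ ⊕ ¬¬(ψ → (ψ ⊗ φ)))) = max(0, 0.41 + 0.59 − 1) = max(0, 0.00) = 0.00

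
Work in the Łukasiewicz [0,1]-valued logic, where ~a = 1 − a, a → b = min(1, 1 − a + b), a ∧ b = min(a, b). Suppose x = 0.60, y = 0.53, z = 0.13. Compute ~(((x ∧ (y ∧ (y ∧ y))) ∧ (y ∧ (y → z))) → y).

0.00

y ∧ y = min(0.53, 0.53) = 0.53
y ∧ (y ∧ y) = min(0.53, 0.53) = 0.53
x ∧ (y ∧ (y ∧ y)) = min(0.60, 0.53) = 0.53
y → z = min(1, 1 − 0.53 + 0.13) = min(1, 0.60) = 0.60
y ∧ (y → z) = min(0.53, 0.60) = 0.53
(x ∧ (y ∧ (y ∧ y))) ∧ (y ∧ (y → z)) = min(0.53, 0.53) = 0.53
((x ∧ (y ∧ (y ∧ y))) ∧ (y ∧ (y → z))) → y = min(1, 1 − 0.53 + 0.53) = min(1, 1.00) = 1.00
~(((x ∧ (y ∧ (y ∧ y))) ∧ (y ∧ (y → z))) → y) = 1 − 1.00 = 0.00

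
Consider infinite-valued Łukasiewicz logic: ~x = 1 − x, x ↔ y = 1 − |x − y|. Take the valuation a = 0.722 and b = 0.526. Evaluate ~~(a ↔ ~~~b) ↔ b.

~b = 1 − 0.526 = 0.474
~~b = 1 − 0.474 = 0.526
~~~b = 1 − 0.526 = 0.474
a ↔ ~~~b = 1 − |0.722 − 0.474| = 1 − 0.248 = 0.752
~(a ↔ ~~~b) = 1 − 0.752 = 0.248
~~(a ↔ ~~~b) = 1 − 0.248 = 0.752
~~(a ↔ ~~~b) ↔ b = 1 − |0.752 − 0.526| = 1 − 0.226 = 0.774

0.774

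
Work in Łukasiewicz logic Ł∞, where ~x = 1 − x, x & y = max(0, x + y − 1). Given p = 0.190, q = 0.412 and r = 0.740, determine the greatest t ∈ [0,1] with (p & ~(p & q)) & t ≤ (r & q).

p & q = max(0, 0.190 + 0.412 − 1) = max(0, -0.398) = 0.000
~(p & q) = 1 − 0.000 = 1.000
p & ~(p & q) = max(0, 0.190 + 1.000 − 1) = max(0, 0.190) = 0.190
So the left factor is p & ~(p & q) = 0.190.
r & q = max(0, 0.740 + 0.412 − 1) = max(0, 0.152) = 0.152
So the right-hand bound is r & q = 0.152.
The residuum of the Łukasiewicz t-norm gives the supremum: min(1, 1 − 0.190 + 0.152).
1 − 0.190 + 0.152 = 0.962, so t = min(1, 0.962) = 0.962.
Check: 0.190 & 0.962 = max(0, 0.152) = 0.152 ≤ 0.152.

0.962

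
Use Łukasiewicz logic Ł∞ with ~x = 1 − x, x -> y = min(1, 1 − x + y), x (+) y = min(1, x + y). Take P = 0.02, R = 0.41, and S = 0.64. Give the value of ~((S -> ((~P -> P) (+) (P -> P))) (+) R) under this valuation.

0.00

~P = 1 − 0.02 = 0.98
~P -> P = min(1, 1 − 0.98 + 0.02) = min(1, 0.04) = 0.04
P -> P = min(1, 1 − 0.02 + 0.02) = min(1, 1.00) = 1.00
(~P -> P) (+) (P -> P) = min(1, 0.04 + 1.00) = min(1, 1.04) = 1.00
S -> ((~P -> P) (+) (P -> P)) = min(1, 1 − 0.64 + 1.00) = min(1, 1.36) = 1.00
(S -> ((~P -> P) (+) (P -> P))) (+) R = min(1, 1.00 + 0.41) = min(1, 1.41) = 1.00
~((S -> ((~P -> P) (+) (P -> P))) (+) R) = 1 − 1.00 = 0.00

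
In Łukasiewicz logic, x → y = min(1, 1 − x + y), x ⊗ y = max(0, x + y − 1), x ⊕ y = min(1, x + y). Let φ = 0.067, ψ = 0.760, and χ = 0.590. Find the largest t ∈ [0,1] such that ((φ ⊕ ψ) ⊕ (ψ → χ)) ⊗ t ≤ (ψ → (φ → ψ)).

1.000

φ ⊕ ψ = min(1, 0.067 + 0.760) = min(1, 0.827) = 0.827
ψ → χ = min(1, 1 − 0.760 + 0.590) = min(1, 0.830) = 0.830
(φ ⊕ ψ) ⊕ (ψ → χ) = min(1, 0.827 + 0.830) = min(1, 1.657) = 1.000
So the left factor is (φ ⊕ ψ) ⊕ (ψ → χ) = 1.000.
φ → ψ = min(1, 1 − 0.067 + 0.760) = min(1, 1.693) = 1.000
ψ → (φ → ψ) = min(1, 1 − 0.760 + 1.000) = min(1, 1.240) = 1.000
So the right-hand bound is ψ → (φ → ψ) = 1.000.
The residuum of the Łukasiewicz t-norm gives the supremum: min(1, 1 − 1.000 + 1.000).
1 − 1.000 + 1.000 = 1.000, so t = min(1, 1.000) = 1.000.
Check: 1.000 ⊗ 1.000 = max(0, 1.000) = 1.000 ≤ 1.000.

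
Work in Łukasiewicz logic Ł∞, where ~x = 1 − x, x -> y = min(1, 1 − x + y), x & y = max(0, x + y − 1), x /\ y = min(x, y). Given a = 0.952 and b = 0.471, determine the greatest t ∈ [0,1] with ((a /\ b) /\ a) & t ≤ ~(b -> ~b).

a /\ b = min(0.952, 0.471) = 0.471
(a /\ b) /\ a = min(0.471, 0.952) = 0.471
So the left factor is (a /\ b) /\ a = 0.471.
~b = 1 − 0.471 = 0.529
b -> ~b = min(1, 1 − 0.471 + 0.529) = min(1, 1.058) = 1.000
~(b -> ~b) = 1 − 1.000 = 0.000
So the right-hand bound is ~(b -> ~b) = 0.000.
The residuum of the Łukasiewicz t-norm gives the supremum: min(1, 1 − 0.471 + 0.000).
1 − 0.471 + 0.000 = 0.529, so t = min(1, 0.529) = 0.529.
Check: 0.471 & 0.529 = max(0, 0.000) = 0.000 ≤ 0.000.

0.529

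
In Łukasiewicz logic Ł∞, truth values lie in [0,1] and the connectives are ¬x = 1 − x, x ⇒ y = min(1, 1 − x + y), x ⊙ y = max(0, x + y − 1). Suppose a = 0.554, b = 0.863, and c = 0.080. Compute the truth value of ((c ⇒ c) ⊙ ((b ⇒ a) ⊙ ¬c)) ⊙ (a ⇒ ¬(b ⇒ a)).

0.366

c ⇒ c = min(1, 1 − 0.080 + 0.080) = min(1, 1.000) = 1.000
b ⇒ a = min(1, 1 − 0.863 + 0.554) = min(1, 0.691) = 0.691
¬c = 1 − 0.080 = 0.920
(b ⇒ a) ⊙ ¬c = max(0, 0.691 + 0.920 − 1) = max(0, 0.611) = 0.611
(c ⇒ c) ⊙ ((b ⇒ a) ⊙ ¬c) = max(0, 1.000 + 0.611 − 1) = max(0, 0.611) = 0.611
¬(b ⇒ a) = 1 − 0.691 = 0.309
a ⇒ ¬(b ⇒ a) = min(1, 1 − 0.554 + 0.309) = min(1, 0.755) = 0.755
((c ⇒ c) ⊙ ((b ⇒ a) ⊙ ¬c)) ⊙ (a ⇒ ¬(b ⇒ a)) = max(0, 0.611 + 0.755 − 1) = max(0, 0.366) = 0.366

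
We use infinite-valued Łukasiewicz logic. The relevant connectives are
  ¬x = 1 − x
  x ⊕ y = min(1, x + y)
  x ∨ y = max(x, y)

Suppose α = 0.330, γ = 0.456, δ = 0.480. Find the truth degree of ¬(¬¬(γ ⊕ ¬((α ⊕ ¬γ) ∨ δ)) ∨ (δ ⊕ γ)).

0.064

¬γ = 1 − 0.456 = 0.544
α ⊕ ¬γ = min(1, 0.330 + 0.544) = min(1, 0.874) = 0.874
(α ⊕ ¬γ) ∨ δ = max(0.874, 0.480) = 0.874
¬((α ⊕ ¬γ) ∨ δ) = 1 − 0.874 = 0.126
γ ⊕ ¬((α ⊕ ¬γ) ∨ δ) = min(1, 0.456 + 0.126) = min(1, 0.582) = 0.582
¬(γ ⊕ ¬((α ⊕ ¬γ) ∨ δ)) = 1 − 0.582 = 0.418
¬¬(γ ⊕ ¬((α ⊕ ¬γ) ∨ δ)) = 1 − 0.418 = 0.582
δ ⊕ γ = min(1, 0.480 + 0.456) = min(1, 0.936) = 0.936
¬¬(γ ⊕ ¬((α ⊕ ¬γ) ∨ δ)) ∨ (δ ⊕ γ) = max(0.582, 0.936) = 0.936
¬(¬¬(γ ⊕ ¬((α ⊕ ¬γ) ∨ δ)) ∨ (δ ⊕ γ)) = 1 − 0.936 = 0.064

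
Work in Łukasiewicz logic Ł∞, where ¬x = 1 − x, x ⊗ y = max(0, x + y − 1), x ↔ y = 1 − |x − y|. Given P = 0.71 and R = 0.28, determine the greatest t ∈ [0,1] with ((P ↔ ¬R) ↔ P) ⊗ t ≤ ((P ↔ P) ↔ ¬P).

¬R = 1 − 0.28 = 0.72
P ↔ ¬R = 1 − |0.71 − 0.72| = 1 − 0.01 = 0.99
(P ↔ ¬R) ↔ P = 1 − |0.99 − 0.71| = 1 − 0.28 = 0.72
So the left factor is (P ↔ ¬R) ↔ P = 0.72.
P ↔ P = 1 − |0.71 − 0.71| = 1 − 0.00 = 1.00
¬P = 1 − 0.71 = 0.29
(P ↔ P) ↔ ¬P = 1 − |1.00 − 0.29| = 1 − 0.71 = 0.29
So the right-hand bound is (P ↔ P) ↔ ¬P = 0.29.
The residuum of the Łukasiewicz t-norm gives the supremum: min(1, 1 − 0.72 + 0.29).
1 − 0.72 + 0.29 = 0.57, so t = min(1, 0.57) = 0.57.
Check: 0.72 ⊗ 0.57 = max(0, 0.29) = 0.29 ≤ 0.29.

0.57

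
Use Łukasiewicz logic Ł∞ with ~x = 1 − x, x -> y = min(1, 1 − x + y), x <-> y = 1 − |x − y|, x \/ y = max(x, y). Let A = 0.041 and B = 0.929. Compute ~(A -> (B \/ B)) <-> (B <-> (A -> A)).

B \/ B = max(0.929, 0.929) = 0.929
A -> (B \/ B) = min(1, 1 − 0.041 + 0.929) = min(1, 1.888) = 1.000
~(A -> (B \/ B)) = 1 − 1.000 = 0.000
A -> A = min(1, 1 − 0.041 + 0.041) = min(1, 1.000) = 1.000
B <-> (A -> A) = 1 − |0.929 − 1.000| = 1 − 0.071 = 0.929
~(A -> (B \/ B)) <-> (B <-> (A -> A)) = 1 − |0.000 − 0.929| = 1 − 0.929 = 0.071

0.071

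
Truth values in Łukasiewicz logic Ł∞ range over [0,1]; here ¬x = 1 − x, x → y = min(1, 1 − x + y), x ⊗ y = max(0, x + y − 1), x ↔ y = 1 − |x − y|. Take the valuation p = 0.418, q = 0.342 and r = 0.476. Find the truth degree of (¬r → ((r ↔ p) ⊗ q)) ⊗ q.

0.102

¬r = 1 − 0.476 = 0.524
r ↔ p = 1 − |0.476 − 0.418| = 1 − 0.058 = 0.942
(r ↔ p) ⊗ q = max(0, 0.942 + 0.342 − 1) = max(0, 0.284) = 0.284
¬r → ((r ↔ p) ⊗ q) = min(1, 1 − 0.524 + 0.284) = min(1, 0.760) = 0.760
(¬r → ((r ↔ p) ⊗ q)) ⊗ q = max(0, 0.760 + 0.342 − 1) = max(0, 0.102) = 0.102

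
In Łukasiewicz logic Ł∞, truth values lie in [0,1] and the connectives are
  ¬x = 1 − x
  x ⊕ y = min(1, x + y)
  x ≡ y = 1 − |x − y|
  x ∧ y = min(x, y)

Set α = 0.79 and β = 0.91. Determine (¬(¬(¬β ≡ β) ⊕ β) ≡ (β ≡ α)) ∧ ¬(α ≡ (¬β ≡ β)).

0.12

¬β = 1 − 0.91 = 0.09
¬β ≡ β = 1 − |0.09 − 0.91| = 1 − 0.82 = 0.18
¬(¬β ≡ β) = 1 − 0.18 = 0.82
¬(¬β ≡ β) ⊕ β = min(1, 0.82 + 0.91) = min(1, 1.73) = 1.00
¬(¬(¬β ≡ β) ⊕ β) = 1 − 1.00 = 0.00
β ≡ α = 1 − |0.91 − 0.79| = 1 − 0.12 = 0.88
¬(¬(¬β ≡ β) ⊕ β) ≡ (β ≡ α) = 1 − |0.00 − 0.88| = 1 − 0.88 = 0.12
α ≡ (¬β ≡ β) = 1 − |0.79 − 0.18| = 1 − 0.61 = 0.39
¬(α ≡ (¬β ≡ β)) = 1 − 0.39 = 0.61
(¬(¬(¬β ≡ β) ⊕ β) ≡ (β ≡ α)) ∧ ¬(α ≡ (¬β ≡ β)) = min(0.12, 0.61) = 0.12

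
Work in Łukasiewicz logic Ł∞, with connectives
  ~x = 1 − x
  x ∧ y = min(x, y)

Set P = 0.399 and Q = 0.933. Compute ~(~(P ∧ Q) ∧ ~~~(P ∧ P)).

P ∧ Q = min(0.399, 0.933) = 0.399
~(P ∧ Q) = 1 − 0.399 = 0.601
P ∧ P = min(0.399, 0.399) = 0.399
~(P ∧ P) = 1 − 0.399 = 0.601
~~(P ∧ P) = 1 − 0.601 = 0.399
~~~(P ∧ P) = 1 − 0.399 = 0.601
~(P ∧ Q) ∧ ~~~(P ∧ P) = min(0.601, 0.601) = 0.601
~(~(P ∧ Q) ∧ ~~~(P ∧ P)) = 1 − 0.601 = 0.399

0.399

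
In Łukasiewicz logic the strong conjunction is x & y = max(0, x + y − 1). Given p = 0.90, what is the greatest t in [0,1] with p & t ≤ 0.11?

0.21

The residuum of the Łukasiewicz t-norm gives the supremum: min(1, 1 − 0.90 + 0.11).
1 − 0.90 + 0.11 = 0.21, so t = min(1, 0.21) = 0.21.
Check: 0.90 & 0.21 = max(0, 0.11) = 0.11 ≤ 0.11.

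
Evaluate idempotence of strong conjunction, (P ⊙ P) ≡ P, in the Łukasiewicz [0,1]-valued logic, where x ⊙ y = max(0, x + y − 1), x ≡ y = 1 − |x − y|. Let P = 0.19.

0.81

P ⊙ P = max(0, 0.19 + 0.19 − 1) = max(0, -0.62) = 0.00
(P ⊙ P) ≡ P = 1 − |0.00 − 0.19| = 1 − 0.19 = 0.81
(The value 0.81 < 1 shows this instance is not satisfied; fails in Ł∞ since a ⊗ a = max(0, 2a−1) ≠ a in general.)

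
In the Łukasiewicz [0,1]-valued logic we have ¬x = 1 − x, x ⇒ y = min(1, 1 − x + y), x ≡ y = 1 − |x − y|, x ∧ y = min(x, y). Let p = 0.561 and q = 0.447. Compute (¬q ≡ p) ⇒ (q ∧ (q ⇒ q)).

0.455

¬q = 1 − 0.447 = 0.553
¬q ≡ p = 1 − |0.553 − 0.561| = 1 − 0.008 = 0.992
q ⇒ q = min(1, 1 − 0.447 + 0.447) = min(1, 1.000) = 1.000
q ∧ (q ⇒ q) = min(0.447, 1.000) = 0.447
(¬q ≡ p) ⇒ (q ∧ (q ⇒ q)) = min(1, 1 − 0.992 + 0.447) = min(1, 0.455) = 0.455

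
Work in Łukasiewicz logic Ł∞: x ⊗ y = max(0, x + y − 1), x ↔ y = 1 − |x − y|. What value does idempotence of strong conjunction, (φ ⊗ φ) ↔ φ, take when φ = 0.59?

0.59

φ ⊗ φ = max(0, 0.59 + 0.59 − 1) = max(0, 0.18) = 0.18
(φ ⊗ φ) ↔ φ = 1 − |0.18 − 0.59| = 1 − 0.41 = 0.59
(The value 0.59 < 1 shows this instance is not satisfied; fails in Ł∞ since a ⊗ a = max(0, 2a−1) ≠ a in general.)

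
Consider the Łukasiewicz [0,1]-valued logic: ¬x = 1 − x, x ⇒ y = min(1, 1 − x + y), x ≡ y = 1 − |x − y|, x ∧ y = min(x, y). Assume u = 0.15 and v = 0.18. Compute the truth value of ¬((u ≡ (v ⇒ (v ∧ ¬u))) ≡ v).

0.03

¬u = 1 − 0.15 = 0.85
v ∧ ¬u = min(0.18, 0.85) = 0.18
v ⇒ (v ∧ ¬u) = min(1, 1 − 0.18 + 0.18) = min(1, 1.00) = 1.00
u ≡ (v ⇒ (v ∧ ¬u)) = 1 − |0.15 − 1.00| = 1 − 0.85 = 0.15
(u ≡ (v ⇒ (v ∧ ¬u))) ≡ v = 1 − |0.15 − 0.18| = 1 − 0.03 = 0.97
¬((u ≡ (v ⇒ (v ∧ ¬u))) ≡ v) = 1 − 0.97 = 0.03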